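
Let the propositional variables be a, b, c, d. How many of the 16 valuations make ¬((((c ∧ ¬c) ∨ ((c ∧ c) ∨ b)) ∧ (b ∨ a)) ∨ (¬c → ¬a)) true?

2

Initial set: {T ¬((((c ∧ ¬c) ∨ ((c ∧ c) ∨ b)) ∧ (b ∨ a)) ∨ (¬c → ¬a))}.
T ¬((((c ∧ ¬c) ∨ ((c ∧ c) ∨ b)) ∧ (b ∨ a)) ∨ (¬c → ¬a)): α-rule — add F (((c ∧ ¬c) ∨ ((c ∧ c) ∨ b)) ∧ (b ∨ a)), F (¬c → ¬a).
F (¬c → ¬a): α-rule — add T ¬c, F ¬a.
F (((c ∧ ¬c) ∨ ((c ∧ c) ∨ b)) ∧ (b ∨ a)): β-rule — branch into F ((c ∧ ¬c) ∨ ((c ∧ c) ∨ b))  //  F (b ∨ a).
  branch 1 (add F ((c ∧ ¬c) ∨ ((c ∧ c) ∨ b))):
    F ((c ∧ ¬c) ∨ ((c ∧ c) ∨ b)): α-rule — add F (c ∧ ¬c), F ((c ∧ c) ∨ b).
    F ((c ∧ c) ∨ b): α-rule — add F (c ∧ c), F b.
    F (c ∧ ¬c): β-rule — branch into F c  //  F ¬c.
      branch 1.1 (add F c):
        F (c ∧ c): β-rule — branch into F c  //  F c.
          branch 1.1.1 (add F c):
            ○ open, literals {a=1, b=0, c=0}.
          branch 1.1.2 (add F c):
            ○ open, literals {a=1, b=0, c=0}.
      branch 1.2 (add F ¬c):
        × closes — contains both c and ¬c.
  branch 2 (add F (b ∨ a)):
    F (b ∨ a): α-rule — add F b, F a.
    × closes — contains both a and ¬a.
2 branches closed, 2 open.
Each open branch fixes some atoms; the unmentioned ones are free. Counting distinct full assignments: branch {a=1, b=0, c=0} (d) contributes 2 new; branch {a=1, b=0, c=0} (d) contributes 0 new. Total: 2.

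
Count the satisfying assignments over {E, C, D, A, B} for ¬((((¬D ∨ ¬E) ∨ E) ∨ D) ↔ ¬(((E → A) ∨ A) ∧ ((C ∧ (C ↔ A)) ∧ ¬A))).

0

Initial set: {T ¬((((¬D ∨ ¬E) ∨ E) ∨ D) ↔ ¬(((E → A) ∨ A) ∧ ((C ∧ (C ↔ A)) ∧ ¬A)))}.
T ¬((((¬D ∨ ¬E) ∨ E) ∨ D) ↔ ¬(((E → A) ∨ A) ∧ ((C ∧ (C ↔ A)) ∧ ¬A))): β-rule — branch into T (((¬D ∨ ¬E) ∨ E) ∨ D), F ¬(((E → A) ∨ A) ∧ ((C ∧ (C ↔ A)) ∧ ¬A))  //  F (((¬D ∨ ¬E) ∨ E) ∨ D), T ¬(((E → A) ∨ A) ∧ ((C ∧ (C ↔ A)) ∧ ¬A)).
  branch 1 (add T (((¬D ∨ ¬E) ∨ E) ∨ D), F ¬(((E → A) ∨ A) ∧ ((C ∧ (C ↔ A)) ∧ ¬A))):
    F ¬(((E → A) ∨ A) ∧ ((C ∧ (C ↔ A)) ∧ ¬A)): α-rule — add T ((E → A) ∨ A), T ((C ∧ (C ↔ A)) ∧ ¬A).
    T ((C ∧ (C ↔ A)) ∧ ¬A): α-rule — add T (C ∧ (C ↔ A)), T ¬A.
    T (C ∧ (C ↔ A)): α-rule — add T C, T (C ↔ A).
    T (((¬D ∨ ¬E) ∨ E) ∨ D): β-rule — branch into T ((¬D ∨ ¬E) ∨ E)  //  T D.
      branch 1.1 (add T ((¬D ∨ ¬E) ∨ E)):
        T ((E → A) ∨ A): β-rule — branch into T (E → A)  //  T A.
          branch 1.1.1 (add T (E → A)):
            T (C ↔ A): β-rule — branch into T C, T A  //  F C, F A.
              branch 1.1.1.1 (add T C, T A):
                × closes — contains both A and ¬A.
              branch 1.1.1.2 (add F C, F A):
                × closes — contains both C and ¬C.
          branch 1.1.2 (add T A):
            × closes — contains both A and ¬A.
      branch 1.2 (add T D):
        T ((E → A) ∨ A): β-rule — branch into T (E → A)  //  T A.
          branch 1.2.1 (add T (E → A)):
            T (C ↔ A): β-rule — branch into T C, T A  //  F C, F A.
              branch 1.2.1.1 (add T C, T A):
                × closes — contains both A and ¬A.
              branch 1.2.1.2 (add F C, F A):
                × closes — contains both C and ¬C.
          branch 1.2.2 (add T A):
            × closes — contains both A and ¬A.
  branch 2 (add F (((¬D ∨ ¬E) ∨ E) ∨ D), T ¬(((E → A) ∨ A) ∧ ((C ∧ (C ↔ A)) ∧ ¬A))):
    F (((¬D ∨ ¬E) ∨ E) ∨ D): α-rule — add F ((¬D ∨ ¬E) ∨ E), F D.
    F ((¬D ∨ ¬E) ∨ E): α-rule — add F (¬D ∨ ¬E), F E.
    F (¬D ∨ ¬E): α-rule — add F ¬D, F ¬E.
    × closes — contains both D and ¬D.
All 7 branches close.
No open branches: the formula has 0 satisfying assignments.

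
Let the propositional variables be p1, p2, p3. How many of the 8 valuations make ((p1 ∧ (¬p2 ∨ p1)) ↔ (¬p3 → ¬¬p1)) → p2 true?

5

Initial set: {(((p1 ∧ (¬p2 ∨ p1)) ↔ (¬p3 → ¬¬p1)) → p2)}.
(((p1 ∧ (¬p2 ∨ p1)) ↔ (¬p3 → ¬¬p1)) → p2): β-rule — branch into ¬((p1 ∧ (¬p2 ∨ p1)) ↔ (¬p3 → ¬¬p1))  //  p2.
  branch 1 (add ¬((p1 ∧ (¬p2 ∨ p1)) ↔ (¬p3 → ¬¬p1))):
    ¬((p1 ∧ (¬p2 ∨ p1)) ↔ (¬p3 → ¬¬p1)): β-rule — branch into (p1 ∧ (¬p2 ∨ p1)), ¬(¬p3 → ¬¬p1)  //  ¬(p1 ∧ (¬p2 ∨ p1)), (¬p3 → ¬¬p1).
      branch 1.1 (add (p1 ∧ (¬p2 ∨ p1)), ¬(¬p3 → ¬¬p1)):
        (p1 ∧ (¬p2 ∨ p1)): α-rule — add p1, (¬p2 ∨ p1).
        ¬(¬p3 → ¬¬p1): α-rule — add ¬p3, ¬¬¬p1.
        ¬¬¬p1: drop double negation, giving ¬p1.
        × closes — contains both p1 and ¬p1.
      branch 1.2 (add ¬(p1 ∧ (¬p2 ∨ p1)), (¬p3 → ¬¬p1)):
        ¬(p1 ∧ (¬p2 ∨ p1)): β-rule — branch into ¬p1  //  ¬(¬p2 ∨ p1).
          branch 1.2.1 (add ¬p1):
            (¬p3 → ¬¬p1): β-rule — branch into ¬¬p3  //  ¬¬p1.
              branch 1.2.1.1 (add ¬¬p3):
                ○ open, literals {p1=F, p3=T}.
              branch 1.2.1.2 (add ¬¬p1):
                ¬¬p1: drop double negation, giving p1.
                × closes — contains both p1 and ¬p1.
          branch 1.2.2 (add ¬(¬p2 ∨ p1)):
            ¬(¬p2 ∨ p1): α-rule — add ¬¬p2, ¬p1.
            (¬p3 → ¬¬p1): β-rule — branch into ¬¬p3  //  ¬¬p1.
              branch 1.2.2.1 (add ¬¬p3):
                ○ open, literals {p1=F, p2=T, p3=T}.
              branch 1.2.2.2 (add ¬¬p1):
                ¬¬p1: drop double negation, giving p1.
                × closes — contains both p1 and ¬p1.
  branch 2 (add p2):
    ○ open, literals {p2=T}.
3 branches closed, 3 open.
Each open branch fixes some atoms; the unmentioned ones are free. Counting distinct full assignments: branch {p1=F, p3=T} (p2) contributes 2 new; branch {p1=F, p2=T, p3=T} (none free) contributes 0 new; branch {p2=T} (p1, p3) contributes 3 new. Total: 5.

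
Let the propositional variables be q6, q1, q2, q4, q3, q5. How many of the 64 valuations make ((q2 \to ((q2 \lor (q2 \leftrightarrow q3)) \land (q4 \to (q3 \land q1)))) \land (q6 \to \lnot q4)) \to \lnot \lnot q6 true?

Initial set: {(((q2 \to ((q2 \lor (q2 \leftrightarrow q3)) \land (q4 \to (q3 \land q1)))) \land (q6 \to \lnot q4)) \to \lnot \lnot q6)}.
(((q2 \to ((q2 \lor (q2 \leftrightarrow q3)) \land (q4 \to (q3 \land q1)))) \land (q6 \to \lnot q4)) \to \lnot \lnot q6): β-rule — branch into \lnot ((q2 \to ((q2 \lor (q2 \leftrightarrow q3)) \land (q4 \to (q3 \land q1)))) \land (q6 \to \lnot q4))  //  \lnot \lnot q6.
  branch 1 (add \lnot ((q2 \to ((q2 \lor (q2 \leftrightarrow q3)) \land (q4 \to (q3 \land q1)))) \land (q6 \to \lnot q4))):
    \lnot ((q2 \to ((q2 \lor (q2 \leftrightarrow q3)) \land (q4 \to (q3 \land q1)))) \land (q6 \to \lnot q4)): β-rule — branch into \lnot (q2 \to ((q2 \lor (q2 \leftrightarrow q3)) \land (q4 \to (q3 \land q1))))  //  \lnot (q6 \to \lnot q4).
      branch 1.1 (add \lnot (q2 \to ((q2 \lor (q2 \leftrightarrow q3)) \land (q4 \to (q3 \land q1))))):
        \lnot (q2 \to ((q2 \lor (q2 \leftrightarrow q3)) \land (q4 \to (q3 \land q1)))): α-rule — add q2, \lnot ((q2 \lor (q2 \leftrightarrow q3)) \land (q4 \to (q3 \land q1))).
        \lnot ((q2 \lor (q2 \leftrightarrow q3)) \land (q4 \to (q3 \land q1))): β-rule — branch into \lnot (q2 \lor (q2 \leftrightarrow q3))  //  \lnot (q4 \to (q3 \land q1)).
          branch 1.1.1 (add \lnot (q2 \lor (q2 \leftrightarrow q3))):
            \lnot (q2 \lor (q2 \leftrightarrow q3)): α-rule — add \lnot q2, \lnot (q2 \leftrightarrow q3).
            × closes — contains both q2 and \lnot q2.
          branch 1.1.2 (add \lnot (q4 \to (q3 \land q1))):
            \lnot (q4 \to (q3 \land q1)): α-rule — add q4, \lnot (q3 \land q1).
            \lnot (q3 \land q1): β-rule — branch into \lnot q3  //  \lnot q1.
              branch 1.1.2.1 (add \lnot q3):
                ○ open, literals {q2=T, q3=F, q4=T}.
              branch 1.1.2.2 (add \lnot q1):
                ○ open, literals {q1=F, q2=T, q4=T}.
      branch 1.2 (add \lnot (q6 \to \lnot q4)):
        \lnot (q6 \to \lnot q4): α-rule — add q6, \lnot \lnot q4.
        ○ open, literals {q4=T, q6=T}.
  branch 2 (add \lnot \lnot q6):
    \lnot \lnot q6: drop double negation, giving q6.
    ○ open, literals {q6=T}.
1 branch closed, 4 open.
Each open branch fixes some atoms; the unmentioned ones are free. Counting distinct full assignments: branch {q2=T, q3=F, q4=T} (q6, q1, q5) contributes 8 new; branch {q1=F, q2=T, q4=T} (q6, q3, q5) contributes 4 new; branch {q4=T, q6=T} (q1, q2, q3, q5) contributes 10 new; branch {q6=T} (q1, q2, q4, q3, q5) contributes 16 new. Total: 38.

38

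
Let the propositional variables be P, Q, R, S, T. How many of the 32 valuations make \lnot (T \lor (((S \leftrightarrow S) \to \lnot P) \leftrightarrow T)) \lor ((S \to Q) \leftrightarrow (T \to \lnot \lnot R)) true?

Initial set: {(\lnot (T \lor (((S \leftrightarrow S) \to \lnot P) \leftrightarrow T)) \lor ((S \to Q) \leftrightarrow (T \to \lnot \lnot R)))}.
(\lnot (T \lor (((S \leftrightarrow S) \to \lnot P) \leftrightarrow T)) \lor ((S \to Q) \leftrightarrow (T \to \lnot \lnot R))): β-rule — branch into \lnot (T \lor (((S \leftrightarrow S) \to \lnot P) \leftrightarrow T))  //  ((S \to Q) \leftrightarrow (T \to \lnot \lnot R)).
  branch 1 (add \lnot (T \lor (((S \leftrightarrow S) \to \lnot P) \leftrightarrow T))):
    \lnot (T \lor (((S \leftrightarrow S) \to \lnot P) \leftrightarrow T)): α-rule — add \lnot T, \lnot (((S \leftrightarrow S) \to \lnot P) \leftrightarrow T).
    \lnot (((S \leftrightarrow S) \to \lnot P) \leftrightarrow T): β-rule — branch into ((S \leftrightarrow S) \to \lnot P), \lnot T  //  \lnot ((S \leftrightarrow S) \to \lnot P), T.
      branch 1.1 (add ((S \leftrightarrow S) \to \lnot P), \lnot T):
        ((S \leftrightarrow S) \to \lnot P): β-rule — branch into \lnot (S \leftrightarrow S)  //  \lnot P.
          branch 1.1.1 (add \lnot (S \leftrightarrow S)):
            \lnot (S \leftrightarrow S): β-rule — branch into S, \lnot S  //  \lnot S, S.
              branch 1.1.1.1 (add S, \lnot S):
                × closes — contains both S and \lnot S.
              branch 1.1.1.2 (add \lnot S, S):
                × closes — contains both S and \lnot S.
          branch 1.1.2 (add \lnot P):
            ○ open, literals {P=0, T=0}.
      branch 1.2 (add \lnot ((S \leftrightarrow S) \to \lnot P), T):
        × closes — contains both T and \lnot T.
  branch 2 (add ((S \to Q) \leftrightarrow (T \to \lnot \lnot R))):
    ((S \to Q) \leftrightarrow (T \to \lnot \lnot R)): β-rule — branch into (S \to Q), (T \to \lnot \lnot R)  //  \lnot (S \to Q), \lnot (T \to \lnot \lnot R).
      branch 2.1 (add (S \to Q), (T \to \lnot \lnot R)):
        (S \to Q): β-rule — branch into \lnot S  //  Q.
          branch 2.1.1 (add \lnot S):
            (T \to \lnot \lnot R): β-rule — branch into \lnot T  //  \lnot \lnot R.
              branch 2.1.1.1 (add \lnot T):
                ○ open, literals {S=0, T=0}.
              branch 2.1.1.2 (add \lnot \lnot R):
                \lnot \lnot R: drop double negation, giving R.
                ○ open, literals {R=1, S=0}.
          branch 2.1.2 (add Q):
            (T \to \lnot \lnot R): β-rule — branch into \lnot T  //  \lnot \lnot R.
              branch 2.1.2.1 (add \lnot T):
                ○ open, literals {Q=1, T=0}.
              branch 2.1.2.2 (add \lnot \lnot R):
                \lnot \lnot R: drop double negation, giving R.
                ○ open, literals {Q=1, R=1}.
      branch 2.2 (add \lnot (S \to Q), \lnot (T \to \lnot \lnot R)):
        \lnot (S \to Q): α-rule — add S, \lnot Q.
        \lnot (T \to \lnot \lnot R): α-rule — add T, \lnot \lnot \lnot R.
        \lnot \lnot \lnot R: drop double negation, giving \lnot R.
        ○ open, literals {Q=0, R=0, S=1, T=1}.
3 branches closed, 6 open.
Each open branch fixes some atoms; the unmentioned ones are free. Counting distinct full assignments: branch {P=0, T=0} (Q, R, S) contributes 8 new; branch {S=0, T=0} (P, Q, R) contributes 4 new; branch {R=1, S=0} (P, Q, T) contributes 4 new; branch {Q=1, T=0} (P, R, S) contributes 2 new; branch {Q=1, R=1} (P, S, T) contributes 2 new; branch {Q=0, R=0, S=1, T=1} (P) contributes 2 new. Total: 22.

22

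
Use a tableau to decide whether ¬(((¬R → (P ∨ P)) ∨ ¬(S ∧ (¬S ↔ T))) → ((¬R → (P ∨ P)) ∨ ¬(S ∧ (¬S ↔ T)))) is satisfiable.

Unsatisfiable

Initial set: {¬(((¬R → (P ∨ P)) ∨ ¬(S ∧ (¬S ↔ T))) → ((¬R → (P ∨ P)) ∨ ¬(S ∧ (¬S ↔ T))))}.
¬(((¬R → (P ∨ P)) ∨ ¬(S ∧ (¬S ↔ T))) → ((¬R → (P ∨ P)) ∨ ¬(S ∧ (¬S ↔ T)))): α-rule — add ((¬R → (P ∨ P)) ∨ ¬(S ∧ (¬S ↔ T))), ¬((¬R → (P ∨ P)) ∨ ¬(S ∧ (¬S ↔ T))).
¬((¬R → (P ∨ P)) ∨ ¬(S ∧ (¬S ↔ T))): α-rule — add ¬(¬R → (P ∨ P)), ¬¬(S ∧ (¬S ↔ T)).
¬(¬R → (P ∨ P)): α-rule — add ¬R, ¬(P ∨ P).
¬¬(S ∧ (¬S ↔ T)): α-rule — add S, (¬S ↔ T).
¬(P ∨ P): α-rule — add ¬P, ¬P.
((¬R → (P ∨ P)) ∨ ¬(S ∧ (¬S ↔ T))): β-rule — branch into (¬R → (P ∨ P))  //  ¬(S ∧ (¬S ↔ T)).
  branch 1 (add (¬R → (P ∨ P))):
    (¬S ↔ T): β-rule — branch into ¬S, T  //  ¬¬S, ¬T.
      branch 1.1 (add ¬S, T):
        × closes — contains both S and ¬S.
      branch 1.2 (add ¬¬S, ¬T):
        (¬R → (P ∨ P)): β-rule — branch into ¬¬R  //  (P ∨ P).
          branch 1.2.1 (add ¬¬R):
            × closes — contains both R and ¬R.
          branch 1.2.2 (add (P ∨ P)):
            (P ∨ P): β-rule — branch into P  //  P.
              branch 1.2.2.1 (add P):
                × closes — contains both P and ¬P.
              branch 1.2.2.2 (add P):
                × closes — contains both P and ¬P.
  branch 2 (add ¬(S ∧ (¬S ↔ T))):
    (¬S ↔ T): β-rule — branch into ¬S, T  //  ¬¬S, ¬T.
      branch 2.1 (add ¬S, T):
        × closes — contains both S and ¬S.
      branch 2.2 (add ¬¬S, ¬T):
        ¬(S ∧ (¬S ↔ T)): β-rule — branch into ¬S  //  ¬(¬S ↔ T).
          branch 2.2.1 (add ¬S):
            × closes — contains both S and ¬S.
          branch 2.2.2 (add ¬(¬S ↔ T)):
            ¬(¬S ↔ T): β-rule — branch into ¬S, ¬T  //  ¬¬S, T.
              branch 2.2.2.1 (add ¬S, ¬T):
                × closes — contains both S and ¬S.
              branch 2.2.2.2 (add ¬¬S, T):
                × closes — contains both T and ¬T.
All 8 branches close.
Every branch closed; the formula is unsatisfiable.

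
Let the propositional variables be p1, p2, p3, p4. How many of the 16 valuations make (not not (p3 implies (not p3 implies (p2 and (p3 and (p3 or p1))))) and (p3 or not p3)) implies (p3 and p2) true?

Initial set: {((not not (p3 implies (not p3 implies (p2 and (p3 and (p3 or p1))))) and (p3 or not p3)) implies (p3 and p2))}.
((not not (p3 implies (not p3 implies (p2 and (p3 and (p3 or p1))))) and (p3 or not p3)) implies (p3 and p2)): β-rule — branch into not (not not (p3 implies (not p3 implies (p2 and (p3 and (p3 or p1))))) and (p3 or not p3))  //  (p3 and p2).
  branch 1 (add not (not not (p3 implies (not p3 implies (p2 and (p3 and (p3 or p1))))) and (p3 or not p3))):
    not (not not (p3 implies (not p3 implies (p2 and (p3 and (p3 or p1))))) and (p3 or not p3)): β-rule — branch into not not not (p3 implies (not p3 implies (p2 and (p3 and (p3 or p1)))))  //  not (p3 or not p3).
      branch 1.1 (add not not not (p3 implies (not p3 implies (p2 and (p3 and (p3 or p1)))))):
        not not not (p3 implies (not p3 implies (p2 and (p3 and (p3 or p1))))): drop double negation, giving not (p3 implies (not p3 implies (p2 and (p3 and (p3 or p1))))).
        not (p3 implies (not p3 implies (p2 and (p3 and (p3 or p1))))): α-rule — add p3, not (not p3 implies (p2 and (p3 and (p3 or p1)))).
        not (not p3 implies (p2 and (p3 and (p3 or p1)))): α-rule — add not p3, not (p2 and (p3 and (p3 or p1))).
        × closes — contains both p3 and not p3.
      branch 1.2 (add not (p3 or not p3)):
        not (p3 or not p3): α-rule — add not p3, not not p3.
        × closes — contains both p3 and not p3.
  branch 2 (add (p3 and p2)):
    (p3 and p2): α-rule — add p3, p2.
    ○ open, literals {p2=T, p3=T}.
2 branches closed, 1 open.
Each open branch fixes some atoms; the unmentioned ones are free. Counting distinct full assignments: branch {p2=T, p3=T} (p1, p4) contributes 4 new. Total: 4.

4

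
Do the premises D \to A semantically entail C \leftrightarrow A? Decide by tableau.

No

Initial set: {(D \to A); \lnot (C \leftrightarrow A)}.
(D \to A): β-rule — branch into \lnot D  //  A.
  branch 1 (add \lnot D):
    \lnot (C \leftrightarrow A): β-rule — branch into C, \lnot A  //  \lnot C, A.
      branch 1.1 (add C, \lnot A):
        ○ open, literals {A=false, C=true, D=false}.
      branch 1.2 (add \lnot C, A):
        ○ open, literals {A=true, C=false, D=false}.
  branch 2 (add A):
    \lnot (C \leftrightarrow A): β-rule — branch into C, \lnot A  //  \lnot C, A.
      branch 2.1 (add C, \lnot A):
        × closes — contains both A and \lnot A.
      branch 2.2 (add \lnot C, A):
        ○ open, literals {A=true, C=false}.
1 branch closed, 3 open.
An open branch gives a countermodel: A=false, C=true, D=false (unmentioned atoms arbitrary); the premises hold there but the conclusion fails.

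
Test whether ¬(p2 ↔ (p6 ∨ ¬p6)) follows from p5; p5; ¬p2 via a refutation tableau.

Initial set: {p5; p5; ¬p2; ¬¬(p2 ↔ (p6 ∨ ¬p6))}.
¬¬(p2 ↔ (p6 ∨ ¬p6)): β-rule — branch into p2, (p6 ∨ ¬p6)  //  ¬p2, ¬(p6 ∨ ¬p6).
  branch 1 (add p2, (p6 ∨ ¬p6)):
    × closes — contains both p2 and ¬p2.
  branch 2 (add ¬p2, ¬(p6 ∨ ¬p6)):
    ¬(p6 ∨ ¬p6): α-rule — add ¬p6, ¬¬p6.
    × closes — contains both p6 and ¬p6.
All 2 branches close.
Every branch closed, so the premises entail the conclusion.

Yes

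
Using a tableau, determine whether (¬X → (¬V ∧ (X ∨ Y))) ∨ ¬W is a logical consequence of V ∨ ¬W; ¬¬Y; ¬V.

Yes

Initial set: {T (V ∨ ¬W); T ¬¬Y; T ¬V; F ((¬X → (¬V ∧ (X ∨ Y))) ∨ ¬W)}.
T ¬¬Y: drop double negation, giving T Y.
F ((¬X → (¬V ∧ (X ∨ Y))) ∨ ¬W): α-rule — add F (¬X → (¬V ∧ (X ∨ Y))), F ¬W.
F (¬X → (¬V ∧ (X ∨ Y))): α-rule — add T ¬X, F (¬V ∧ (X ∨ Y)).
T (V ∨ ¬W): β-rule — branch into T V  //  T ¬W.
  branch 1 (add T V):
    × closes — contains both V and ¬V.
  branch 2 (add T ¬W):
    × closes — contains both W and ¬W.
All 2 branches close.
Every branch closed, so the premises entail the conclusion.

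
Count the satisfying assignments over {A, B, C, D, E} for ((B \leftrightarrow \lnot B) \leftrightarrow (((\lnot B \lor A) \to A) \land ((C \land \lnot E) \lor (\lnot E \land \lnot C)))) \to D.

Initial set: {T (((B \leftrightarrow \lnot B) \leftrightarrow (((\lnot B \lor A) \to A) \land ((C \land \lnot E) \lor (\lnot E \land \lnot C)))) \to D)}.
T (((B \leftrightarrow \lnot B) \leftrightarrow (((\lnot B \lor A) \to A) \land ((C \land \lnot E) \lor (\lnot E \land \lnot C)))) \to D): β-rule — branch into F ((B \leftrightarrow \lnot B) \leftrightarrow (((\lnot B \lor A) \to A) \land ((C \land \lnot E) \lor (\lnot E \land \lnot C))))  //  T D.
  branch 1 (add F ((B \leftrightarrow \lnot B) \leftrightarrow (((\lnot B \lor A) \to A) \land ((C \land \lnot E) \lor (\lnot E \land \lnot C))))):
    F ((B \leftrightarrow \lnot B) \leftrightarrow (((\lnot B \lor A) \to A) \land ((C \land \lnot E) \lor (\lnot E \land \lnot C)))): β-rule — branch into T (B \leftrightarrow \lnot B), F (((\lnot B \lor A) \to A) \land ((C \land \lnot E) \lor (\lnot E \land \lnot C)))  //  F (B \leftrightarrow \lnot B), T (((\lnot B \lor A) \to A) \land ((C \land \lnot E) \lor (\lnot E \land \lnot C))).
      branch 1.1 (add T (B \leftrightarrow \lnot B), F (((\lnot B \lor A) \to A) \land ((C \land \lnot E) \lor (\lnot E \land \lnot C)))):
        T (B \leftrightarrow \lnot B): β-rule — branch into T B, T \lnot B  //  F B, F \lnot B.
          branch 1.1.1 (add T B, T \lnot B):
            × closes — contains both B and \lnot B.
          branch 1.1.2 (add F B, F \lnot B):
            × closes — contains both B and \lnot B.
      branch 1.2 (add F (B \leftrightarrow \lnot B), T (((\lnot B \lor A) \to A) \land ((C \land \lnot E) \lor (\lnot E \land \lnot C)))):
        T (((\lnot B \lor A) \to A) \land ((C \land \lnot E) \lor (\lnot E \land \lnot C))): α-rule — add T ((\lnot B \lor A) \to A), T ((C \land \lnot E) \lor (\lnot E \land \lnot C)).
        F (B \leftrightarrow \lnot B): β-rule — branch into T B, F \lnot B  //  F B, T \lnot B.
          branch 1.2.1 (add T B, F \lnot B):
            T ((\lnot B \lor A) \to A): β-rule — branch into F (\lnot B \lor A)  //  T A.
              branch 1.2.1.1 (add F (\lnot B \lor A)):
                F (\lnot B \lor A): α-rule — add F \lnot B, F A.
                T ((C \land \lnot E) \lor (\lnot E \land \lnot C)): β-rule — branch into T (C \land \lnot E)  //  T (\lnot E \land \lnot C).
                  branch 1.2.1.1.1 (add T (C \land \lnot E)):
                    T (C \land \lnot E): α-rule — add T C, T \lnot E.
                    ○ open, literals {A=F, B=T, C=T, E=F}.
                  branch 1.2.1.1.2 (add T (\lnot E \land \lnot C)):
                    T (\lnot E \land \lnot C): α-rule — add T \lnot E, T \lnot C.
                    ○ open, literals {A=F, B=T, C=F, E=F}.
              branch 1.2.1.2 (add T A):
                T ((C \land \lnot E) \lor (\lnot E \land \lnot C)): β-rule — branch into T (C \land \lnot E)  //  T (\lnot E \land \lnot C).
                  branch 1.2.1.2.1 (add T (C \land \lnot E)):
                    T (C \land \lnot E): α-rule — add T C, T \lnot E.
                    ○ open, literals {A=T, B=T, C=T, E=F}.
                  branch 1.2.1.2.2 (add T (\lnot E \land \lnot C)):
                    T (\lnot E \land \lnot C): α-rule — add T \lnot E, T \lnot C.
                    ○ open, literals {A=T, B=T, C=F, E=F}.
          branch 1.2.2 (add F B, T \lnot B):
            T ((\lnot B \lor A) \to A): β-rule — branch into F (\lnot B \lor A)  //  T A.
              branch 1.2.2.1 (add F (\lnot B \lor A)):
                F (\lnot B \lor A): α-rule — add F \lnot B, F A.
                × closes — contains both B and \lnot B.
              branch 1.2.2.2 (add T A):
                T ((C \land \lnot E) \lor (\lnot E \land \lnot C)): β-rule — branch into T (C \land \lnot E)  //  T (\lnot E \land \lnot C).
                  branch 1.2.2.2.1 (add T (C \land \lnot E)):
                    T (C \land \lnot E): α-rule — add T C, T \lnot E.
                    ○ open, literals {A=T, B=F, C=T, E=F}.
                  branch 1.2.2.2.2 (add T (\lnot E \land \lnot C)):
                    T (\lnot E \land \lnot C): α-rule — add T \lnot E, T \lnot C.
                    ○ open, literals {A=T, B=F, C=F, E=F}.
  branch 2 (add T D):
    ○ open, literals {D=T}.
3 branches closed, 7 open.
Each open branch fixes some atoms; the unmentioned ones are free. Counting distinct full assignments: branch {A=F, B=T, C=T, E=F} (D) contributes 2 new; branch {A=F, B=T, C=F, E=F} (D) contributes 2 new; branch {A=T, B=T, C=T, E=F} (D) contributes 2 new; branch {A=T, B=T, C=F, E=F} (D) contributes 2 new; branch {A=T, B=F, C=T, E=F} (D) contributes 2 new; branch {A=T, B=F, C=F, E=F} (D) contributes 2 new; branch {D=T} (A, B, C, E) contributes 10 new. Total: 22.

22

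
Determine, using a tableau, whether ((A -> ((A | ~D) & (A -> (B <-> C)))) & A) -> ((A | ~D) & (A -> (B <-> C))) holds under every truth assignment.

Valid

Assume the negation and expand:
Initial set: {~(((A -> ((A | ~D) & (A -> (B <-> C)))) & A) -> ((A | ~D) & (A -> (B <-> C))))}.
~(((A -> ((A | ~D) & (A -> (B <-> C)))) & A) -> ((A | ~D) & (A -> (B <-> C)))): α-rule — add ((A -> ((A | ~D) & (A -> (B <-> C)))) & A), ~((A | ~D) & (A -> (B <-> C))).
((A -> ((A | ~D) & (A -> (B <-> C)))) & A): α-rule — add (A -> ((A | ~D) & (A -> (B <-> C)))), A.
~((A | ~D) & (A -> (B <-> C))): β-rule — branch into ~(A | ~D)  //  ~(A -> (B <-> C)).
  branch 1 (add ~(A | ~D)):
    ~(A | ~D): α-rule — add ~A, ~~D.
    × closes — contains both A and ~A.
  branch 2 (add ~(A -> (B <-> C))):
    ~(A -> (B <-> C)): α-rule — add A, ~(B <-> C).
    (A -> ((A | ~D) & (A -> (B <-> C)))): β-rule — branch into ~A  //  ((A | ~D) & (A -> (B <-> C))).
      branch 2.1 (add ~A):
        × closes — contains both A and ~A.
      branch 2.2 (add ((A | ~D) & (A -> (B <-> C)))):
        ((A | ~D) & (A -> (B <-> C))): α-rule — add (A | ~D), (A -> (B <-> C)).
        ~(B <-> C): β-rule — branch into B, ~C  //  ~B, C.
          branch 2.2.1 (add B, ~C):
            (A | ~D): β-rule — branch into A  //  ~D.
              branch 2.2.1.1 (add A):
                (A -> (B <-> C)): β-rule — branch into ~A  //  (B <-> C).
                  branch 2.2.1.1.1 (add ~A):
                    × closes — contains both A and ~A.
                  branch 2.2.1.1.2 (add (B <-> C)):
                    (B <-> C): β-rule — branch into B, C  //  ~B, ~C.
                      branch 2.2.1.1.2.1 (add B, C):
                        × closes — contains both C and ~C.
                      branch 2.2.1.1.2.2 (add ~B, ~C):
                        × closes — contains both B and ~B.
              branch 2.2.1.2 (add ~D):
                (A -> (B <-> C)): β-rule — branch into ~A  //  (B <-> C).
                  branch 2.2.1.2.1 (add ~A):
                    × closes — contains both A and ~A.
                  branch 2.2.1.2.2 (add (B <-> C)):
                    (B <-> C): β-rule — branch into B, C  //  ~B, ~C.
                      branch 2.2.1.2.2.1 (add B, C):
                        × closes — contains both C and ~C.
                      branch 2.2.1.2.2.2 (add ~B, ~C):
                        × closes — contains both B and ~B.
          branch 2.2.2 (add ~B, C):
            (A | ~D): β-rule — branch into A  //  ~D.
              branch 2.2.2.1 (add A):
                (A -> (B <-> C)): β-rule — branch into ~A  //  (B <-> C).
                  branch 2.2.2.1.1 (add ~A):
                    × closes — contains both A and ~A.
                  branch 2.2.2.1.2 (add (B <-> C)):
                    (B <-> C): β-rule — branch into B, C  //  ~B, ~C.
                      branch 2.2.2.1.2.1 (add B, C):
                        × closes — contains both B and ~B.
                      branch 2.2.2.1.2.2 (add ~B, ~C):
                        × closes — contains both C and ~C.
              branch 2.2.2.2 (add ~D):
                (A -> (B <-> C)): β-rule — branch into ~A  //  (B <-> C).
                  branch 2.2.2.2.1 (add ~A):
                    × closes — contains both A and ~A.
                  branch 2.2.2.2.2 (add (B <-> C)):
                    (B <-> C): β-rule — branch into B, C  //  ~B, ~C.
                      branch 2.2.2.2.2.1 (add B, C):
                        × closes — contains both B and ~B.
                      branch 2.2.2.2.2.2 (add ~B, ~C):
                        × closes — contains both C and ~C.
All 14 branches close.
Every branch closed, so the negation is unsatisfiable and the formula is valid.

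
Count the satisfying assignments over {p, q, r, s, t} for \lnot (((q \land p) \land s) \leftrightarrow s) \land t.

6

Initial set: {(\lnot (((q \land p) \land s) \leftrightarrow s) \land t)}.
(\lnot (((q \land p) \land s) \leftrightarrow s) \land t): α-rule — add \lnot (((q \land p) \land s) \leftrightarrow s), t.
\lnot (((q \land p) \land s) \leftrightarrow s): β-rule — branch into ((q \land p) \land s), \lnot s  //  \lnot ((q \land p) \land s), s.
  branch 1 (add ((q \land p) \land s), \lnot s):
    ((q \land p) \land s): α-rule — add (q \land p), s.
    × closes — contains both s and \lnot s.
  branch 2 (add \lnot ((q \land p) \land s), s):
    \lnot ((q \land p) \land s): β-rule — branch into \lnot (q \land p)  //  \lnot s.
      branch 2.1 (add \lnot (q \land p)):
        \lnot (q \land p): β-rule — branch into \lnot q  //  \lnot p.
          branch 2.1.1 (add \lnot q):
            ○ open, literals {q=0, s=1, t=1}.
          branch 2.1.2 (add \lnot p):
            ○ open, literals {p=0, s=1, t=1}.
      branch 2.2 (add \lnot s):
        × closes — contains both s and \lnot s.
2 branches closed, 2 open.
Each open branch fixes some atoms; the unmentioned ones are free. Counting distinct full assignments: branch {q=0, s=1, t=1} (p, r) contributes 4 new; branch {p=0, s=1, t=1} (q, r) contributes 2 new. Total: 6.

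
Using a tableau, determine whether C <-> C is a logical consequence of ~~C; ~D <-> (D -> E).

Initial set: {~~C; (~D <-> (D -> E)); ~(C <-> C)}.
~~C: drop double negation, giving C.
(~D <-> (D -> E)): β-rule — branch into ~D, (D -> E)  //  ~~D, ~(D -> E).
  branch 1 (add ~D, (D -> E)):
    ~(C <-> C): β-rule — branch into C, ~C  //  ~C, C.
      branch 1.1 (add C, ~C):
        × closes — contains both C and ~C.
      branch 1.2 (add ~C, C):
        × closes — contains both C and ~C.
  branch 2 (add ~~D, ~(D -> E)):
    ~(D -> E): α-rule — add D, ~E.
    ~(C <-> C): β-rule — branch into C, ~C  //  ~C, C.
      branch 2.1 (add C, ~C):
        × closes — contains both C and ~C.
      branch 2.2 (add ~C, C):
        × closes — contains both C and ~C.
All 4 branches close.
Every branch closed, so the premises entail the conclusion.

Yes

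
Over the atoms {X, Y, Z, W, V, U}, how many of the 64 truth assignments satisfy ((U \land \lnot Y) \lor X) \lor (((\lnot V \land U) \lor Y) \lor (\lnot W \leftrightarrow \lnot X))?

60

Initial set: {(((U \land \lnot Y) \lor X) \lor (((\lnot V \land U) \lor Y) \lor (\lnot W \leftrightarrow \lnot X)))}.
(((U \land \lnot Y) \lor X) \lor (((\lnot V \land U) \lor Y) \lor (\lnot W \leftrightarrow \lnot X))): β-rule — branch into ((U \land \lnot Y) \lor X)  //  (((\lnot V \land U) \lor Y) \lor (\lnot W \leftrightarrow \lnot X)).
  branch 1 (add ((U \land \lnot Y) \lor X)):
    ((U \land \lnot Y) \lor X): β-rule — branch into (U \land \lnot Y)  //  X.
      branch 1.1 (add (U \land \lnot Y)):
        (U \land \lnot Y): α-rule — add U, \lnot Y.
        ○ open, literals {U=T, Y=F}.
      branch 1.2 (add X):
        ○ open, literals {X=T}.
  branch 2 (add (((\lnot V \land U) \lor Y) \lor (\lnot W \leftrightarrow \lnot X))):
    (((\lnot V \land U) \lor Y) \lor (\lnot W \leftrightarrow \lnot X)): β-rule — branch into ((\lnot V \land U) \lor Y)  //  (\lnot W \leftrightarrow \lnot X).
      branch 2.1 (add ((\lnot V \land U) \lor Y)):
        ((\lnot V \land U) \lor Y): β-rule — branch into (\lnot V \land U)  //  Y.
          branch 2.1.1 (add (\lnot V \land U)):
            (\lnot V \land U): α-rule — add \lnot V, U.
            ○ open, literals {U=T, V=F}.
          branch 2.1.2 (add Y):
            ○ open, literals {Y=T}.
      branch 2.2 (add (\lnot W \leftrightarrow \lnot X)):
        (\lnot W \leftrightarrow \lnot X): β-rule — branch into \lnot W, \lnot X  //  \lnot \lnot W, \lnot \lnot X.
          branch 2.2.1 (add \lnot W, \lnot X):
            ○ open, literals {W=F, X=F}.
          branch 2.2.2 (add \lnot \lnot W, \lnot \lnot X):
            ○ open, literals {W=T, X=T}.
0 branches closed, 6 open.
Each open branch fixes some atoms; the unmentioned ones are free. Counting distinct full assignments: branch {U=T, Y=F} (X, Z, W, V) contributes 16 new; branch {X=T} (Y, Z, W, V, U) contributes 24 new; branch {U=T, V=F} (X, Y, Z, W) contributes 4 new; branch {Y=T} (X, Z, W, V, U) contributes 12 new; branch {W=F, X=F} (Y, Z, V, U) contributes 4 new; branch {W=T, X=T} (Y, Z, V, U) contributes 0 new. Total: 60.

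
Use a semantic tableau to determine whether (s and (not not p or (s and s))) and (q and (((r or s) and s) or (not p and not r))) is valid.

Assume the negation and expand:
Initial set: {not ((s and (not not p or (s and s))) and (q and (((r or s) and s) or (not p and not r))))}.
not ((s and (not not p or (s and s))) and (q and (((r or s) and s) or (not p and not r)))): β-rule — branch into not (s and (not not p or (s and s)))  //  not (q and (((r or s) and s) or (not p and not r))).
  branch 1 (add not (s and (not not p or (s and s)))):
    not (s and (not not p or (s and s))): β-rule — branch into not s  //  not (not not p or (s and s)).
      branch 1.1 (add not s):
        ○ open, literals {s=false}.
      branch 1.2 (add not (not not p or (s and s))):
        not (not not p or (s and s)): α-rule — add not not not p, not (s and s).
        not not not p: drop double negation, giving not p.
        not (s and s): β-rule — branch into not s  //  not s.
          branch 1.2.1 (add not s):
            ○ open, literals {p=false, s=false}.
          branch 1.2.2 (add not s):
            ○ open, literals {p=false, s=false}.
  branch 2 (add not (q and (((r or s) and s) or (not p and not r)))):
    not (q and (((r or s) and s) or (not p and not r))): β-rule — branch into not q  //  not (((r or s) and s) or (not p and not r)).
      branch 2.1 (add not q):
        ○ open, literals {q=false}.
      branch 2.2 (add not (((r or s) and s) or (not p and not r))):
        not (((r or s) and s) or (not p and not r)): α-rule — add not ((r or s) and s), not (not p and not r).
        not ((r or s) and s): β-rule — branch into not (r or s)  //  not s.
          branch 2.2.1 (add not (r or s)):
            not (r or s): α-rule — add not r, not s.
            not (not p and not r): β-rule — branch into not not p  //  not not r.
              branch 2.2.1.1 (add not not p):
                ○ open, literals {p=true, r=false, s=false}.
              branch 2.2.1.2 (add not not r):
                × closes — contains both r and not r.
          branch 2.2.2 (add not s):
            not (not p and not r): β-rule — branch into not not p  //  not not r.
              branch 2.2.2.1 (add not not p):
                ○ open, literals {p=true, s=false}.
              branch 2.2.2.2 (add not not r):
                ○ open, literals {r=true, s=false}.
1 branch closed, 7 open.
An open branch gives a countermodel: s=false (unmentioned atoms arbitrary); under it the original formula is false.

Not valid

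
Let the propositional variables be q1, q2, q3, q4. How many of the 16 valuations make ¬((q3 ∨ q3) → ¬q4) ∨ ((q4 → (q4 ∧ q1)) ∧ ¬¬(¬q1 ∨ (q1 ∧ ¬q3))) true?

Initial set: {T (¬((q3 ∨ q3) → ¬q4) ∨ ((q4 → (q4 ∧ q1)) ∧ ¬¬(¬q1 ∨ (q1 ∧ ¬q3))))}.
T (¬((q3 ∨ q3) → ¬q4) ∨ ((q4 → (q4 ∧ q1)) ∧ ¬¬(¬q1 ∨ (q1 ∧ ¬q3)))): β-rule — branch into T ¬((q3 ∨ q3) → ¬q4)  //  T ((q4 → (q4 ∧ q1)) ∧ ¬¬(¬q1 ∨ (q1 ∧ ¬q3))).
  branch 1 (add T ¬((q3 ∨ q3) → ¬q4)):
    T ¬((q3 ∨ q3) → ¬q4): α-rule — add T (q3 ∨ q3), F ¬q4.
    T (q3 ∨ q3): β-rule — branch into T q3  //  T q3.
      branch 1.1 (add T q3):
        ○ open, literals {q3=1, q4=1}.
      branch 1.2 (add T q3):
        ○ open, literals {q3=1, q4=1}.
  branch 2 (add T ((q4 → (q4 ∧ q1)) ∧ ¬¬(¬q1 ∨ (q1 ∧ ¬q3)))):
    T ((q4 → (q4 ∧ q1)) ∧ ¬¬(¬q1 ∨ (q1 ∧ ¬q3))): α-rule — add T (q4 → (q4 ∧ q1)), T ¬¬(¬q1 ∨ (q1 ∧ ¬q3)).
    T ¬¬(¬q1 ∨ (q1 ∧ ¬q3)): drop double negation, giving T (¬q1 ∨ (q1 ∧ ¬q3)).
    T (q4 → (q4 ∧ q1)): β-rule — branch into F q4  //  T (q4 ∧ q1).
      branch 2.1 (add F q4):
        T (¬q1 ∨ (q1 ∧ ¬q3)): β-rule — branch into T ¬q1  //  T (q1 ∧ ¬q3).
          branch 2.1.1 (add T ¬q1):
            ○ open, literals {q1=0, q4=0}.
          branch 2.1.2 (add T (q1 ∧ ¬q3)):
            T (q1 ∧ ¬q3): α-rule — add T q1, T ¬q3.
            ○ open, literals {q1=1, q3=0, q4=0}.
      branch 2.2 (add T (q4 ∧ q1)):
        T (q4 ∧ q1): α-rule — add T q4, T q1.
        T (¬q1 ∨ (q1 ∧ ¬q3)): β-rule — branch into T ¬q1  //  T (q1 ∧ ¬q3).
          branch 2.2.1 (add T ¬q1):
            × closes — contains both q1 and ¬q1.
          branch 2.2.2 (add T (q1 ∧ ¬q3)):
            T (q1 ∧ ¬q3): α-rule — add T q1, T ¬q3.
            ○ open, literals {q1=1, q3=0, q4=1}.
1 branch closed, 5 open.
Each open branch fixes some atoms; the unmentioned ones are free. Counting distinct full assignments: branch {q3=1, q4=1} (q1, q2) contributes 4 new; branch {q3=1, q4=1} (q1, q2) contributes 0 new; branch {q1=0, q4=0} (q2, q3) contributes 4 new; branch {q1=1, q3=0, q4=0} (q2) contributes 2 new; branch {q1=1, q3=0, q4=1} (q2) contributes 2 new. Total: 12.

12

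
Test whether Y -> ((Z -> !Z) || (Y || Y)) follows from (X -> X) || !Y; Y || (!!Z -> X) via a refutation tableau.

Yes

Initial set: {T ((X -> X) || !Y); T (Y || (!!Z -> X)); F (Y -> ((Z -> !Z) || (Y || Y)))}.
F (Y -> ((Z -> !Z) || (Y || Y))): α-rule — add T Y, F ((Z -> !Z) || (Y || Y)).
F ((Z -> !Z) || (Y || Y)): α-rule — add F (Z -> !Z), F (Y || Y).
F (Z -> !Z): α-rule — add T Z, F !Z.
F (Y || Y): α-rule — add F Y, F Y.
× closes — contains both Y and !Y.
All 1 branch closes.
Every branch closed, so the premises entail the conclusion.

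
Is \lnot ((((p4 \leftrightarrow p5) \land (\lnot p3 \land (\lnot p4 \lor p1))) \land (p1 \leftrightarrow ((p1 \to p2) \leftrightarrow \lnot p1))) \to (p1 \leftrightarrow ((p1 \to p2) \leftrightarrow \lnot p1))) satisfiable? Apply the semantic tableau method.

Initial set: {\lnot ((((p4 \leftrightarrow p5) \land (\lnot p3 \land (\lnot p4 \lor p1))) \land (p1 \leftrightarrow ((p1 \to p2) \leftrightarrow \lnot p1))) \to (p1 \leftrightarrow ((p1 \to p2) \leftrightarrow \lnot p1)))}.
\lnot ((((p4 \leftrightarrow p5) \land (\lnot p3 \land (\lnot p4 \lor p1))) \land (p1 \leftrightarrow ((p1 \to p2) \leftrightarrow \lnot p1))) \to (p1 \leftrightarrow ((p1 \to p2) \leftrightarrow \lnot p1))): α-rule — add (((p4 \leftrightarrow p5) \land (\lnot p3 \land (\lnot p4 \lor p1))) \land (p1 \leftrightarrow ((p1 \to p2) \leftrightarrow \lnot p1))), \lnot (p1 \leftrightarrow ((p1 \to p2) \leftrightarrow \lnot p1)).
(((p4 \leftrightarrow p5) \land (\lnot p3 \land (\lnot p4 \lor p1))) \land (p1 \leftrightarrow ((p1 \to p2) \leftrightarrow \lnot p1))): α-rule — add ((p4 \leftrightarrow p5) \land (\lnot p3 \land (\lnot p4 \lor p1))), (p1 \leftrightarrow ((p1 \to p2) \leftrightarrow \lnot p1)).
((p4 \leftrightarrow p5) \land (\lnot p3 \land (\lnot p4 \lor p1))): α-rule — add (p4 \leftrightarrow p5), (\lnot p3 \land (\lnot p4 \lor p1)).
(\lnot p3 \land (\lnot p4 \lor p1)): α-rule — add \lnot p3, (\lnot p4 \lor p1).
\lnot (p1 \leftrightarrow ((p1 \to p2) \leftrightarrow \lnot p1)): β-rule — branch into p1, \lnot ((p1 \to p2) \leftrightarrow \lnot p1)  //  \lnot p1, ((p1 \to p2) \leftrightarrow \lnot p1).
  branch 1 (add p1, \lnot ((p1 \to p2) \leftrightarrow \lnot p1)):
    (p1 \leftrightarrow ((p1 \to p2) \leftrightarrow \lnot p1)): β-rule — branch into p1, ((p1 \to p2) \leftrightarrow \lnot p1)  //  \lnot p1, \lnot ((p1 \to p2) \leftrightarrow \lnot p1).
      branch 1.1 (add p1, ((p1 \to p2) \leftrightarrow \lnot p1)):
        (p4 \leftrightarrow p5): β-rule — branch into p4, p5  //  \lnot p4, \lnot p5.
          branch 1.1.1 (add p4, p5):
            (\lnot p4 \lor p1): β-rule — branch into \lnot p4  //  p1.
              branch 1.1.1.1 (add \lnot p4):
                × closes — contains both p4 and \lnot p4.
              branch 1.1.1.2 (add p1):
                \lnot ((p1 \to p2) \leftrightarrow \lnot p1): β-rule — branch into (p1 \to p2), \lnot \lnot p1  //  \lnot (p1 \to p2), \lnot p1.
                  branch 1.1.1.2.1 (add (p1 \to p2), \lnot \lnot p1):
                    ((p1 \to p2) \leftrightarrow \lnot p1): β-rule — branch into (p1 \to p2), \lnot p1  //  \lnot (p1 \to p2), \lnot \lnot p1.
                      branch 1.1.1.2.1.1 (add (p1 \to p2), \lnot p1):
                        × closes — contains both p1 and \lnot p1.
                      branch 1.1.1.2.1.2 (add \lnot (p1 \to p2), \lnot \lnot p1):
                        \lnot (p1 \to p2): α-rule — add p1, \lnot p2.
                        (p1 \to p2): β-rule — branch into \lnot p1  //  p2.
                          branch 1.1.1.2.1.2.1 (add \lnot p1):
                            × closes — contains both p1 and \lnot p1.
                          branch 1.1.1.2.1.2.2 (add p2):
                            × closes — contains both p2 and \lnot p2.
                  branch 1.1.1.2.2 (add \lnot (p1 \to p2), \lnot p1):
                    × closes — contains both p1 and \lnot p1.
          branch 1.1.2 (add \lnot p4, \lnot p5):
            (\lnot p4 \lor p1): β-rule — branch into \lnot p4  //  p1.
              branch 1.1.2.1 (add \lnot p4):
                \lnot ((p1 \to p2) \leftrightarrow \lnot p1): β-rule — branch into (p1 \to p2), \lnot \lnot p1  //  \lnot (p1 \to p2), \lnot p1.
                  branch 1.1.2.1.1 (add (p1 \to p2), \lnot \lnot p1):
                    ((p1 \to p2) \leftrightarrow \lnot p1): β-rule — branch into (p1 \to p2), \lnot p1  //  \lnot (p1 \to p2), \lnot \lnot p1.
                      branch 1.1.2.1.1.1 (add (p1 \to p2), \lnot p1):
                        × closes — contains both p1 and \lnot p1.
                      branch 1.1.2.1.1.2 (add \lnot (p1 \to p2), \lnot \lnot p1):
                        \lnot (p1 \to p2): α-rule — add p1, \lnot p2.
                        (p1 \to p2): β-rule — branch into \lnot p1  //  p2.
                          branch 1.1.2.1.1.2.1 (add \lnot p1):
                            × closes — contains both p1 and \lnot p1.
                          branch 1.1.2.1.1.2.2 (add p2):
                            × closes — contains both p2 and \lnot p2.
                  branch 1.1.2.1.2 (add \lnot (p1 \to p2), \lnot p1):
                    × closes — contains both p1 and \lnot p1.
              branch 1.1.2.2 (add p1):
                \lnot ((p1 \to p2) \leftrightarrow \lnot p1): β-rule — branch into (p1 \to p2), \lnot \lnot p1  //  \lnot (p1 \to p2), \lnot p1.
                  branch 1.1.2.2.1 (add (p1 \to p2), \lnot \lnot p1):
                    ((p1 \to p2) \leftrightarrow \lnot p1): β-rule — branch into (p1 \to p2), \lnot p1  //  \lnot (p1 \to p2), \lnot \lnot p1.
                      branch 1.1.2.2.1.1 (add (p1 \to p2), \lnot p1):
                        × closes — contains both p1 and \lnot p1.
                      branch 1.1.2.2.1.2 (add \lnot (p1 \to p2), \lnot \lnot p1):
                        \lnot (p1 \to p2): α-rule — add p1, \lnot p2.
                        (p1 \to p2): β-rule — branch into \lnot p1  //  p2.
                          branch 1.1.2.2.1.2.1 (add \lnot p1):
                            × closes — contains both p1 and \lnot p1.
                          branch 1.1.2.2.1.2.2 (add p2):
                            × closes — contains both p2 and \lnot p2.
                  branch 1.1.2.2.2 (add \lnot (p1 \to p2), \lnot p1):
                    × closes — contains both p1 and \lnot p1.
      branch 1.2 (add \lnot p1, \lnot ((p1 \to p2) \leftrightarrow \lnot p1)):
        × closes — contains both p1 and \lnot p1.
  branch 2 (add \lnot p1, ((p1 \to p2) \leftrightarrow \lnot p1)):
    (p1 \leftrightarrow ((p1 \to p2) \leftrightarrow \lnot p1)): β-rule — branch into p1, ((p1 \to p2) \leftrightarrow \lnot p1)  //  \lnot p1, \lnot ((p1 \to p2) \leftrightarrow \lnot p1).
      branch 2.1 (add p1, ((p1 \to p2) \leftrightarrow \lnot p1)):
        × closes — contains both p1 and \lnot p1.
      branch 2.2 (add \lnot p1, \lnot ((p1 \to p2) \leftrightarrow \lnot p1)):
        (p4 \leftrightarrow p5): β-rule — branch into p4, p5  //  \lnot p4, \lnot p5.
          branch 2.2.1 (add p4, p5):
            (\lnot p4 \lor p1): β-rule — branch into \lnot p4  //  p1.
              branch 2.2.1.1 (add \lnot p4):
                × closes — contains both p4 and \lnot p4.
              branch 2.2.1.2 (add p1):
                × closes — contains both p1 and \lnot p1.
          branch 2.2.2 (add \lnot p4, \lnot p5):
            (\lnot p4 \lor p1): β-rule — branch into \lnot p4  //  p1.
              branch 2.2.2.1 (add \lnot p4):
                ((p1 \to p2) \leftrightarrow \lnot p1): β-rule — branch into (p1 \to p2), \lnot p1  //  \lnot (p1 \to p2), \lnot \lnot p1.
                  branch 2.2.2.1.1 (add (p1 \to p2), \lnot p1):
                    \lnot ((p1 \to p2) \leftrightarrow \lnot p1): β-rule — branch into (p1 \to p2), \lnot \lnot p1  //  \lnot (p1 \to p2), \lnot p1.
                      branch 2.2.2.1.1.1 (add (p1 \to p2), \lnot \lnot p1):
                        × closes — contains both p1 and \lnot p1.
                      branch 2.2.2.1.1.2 (add \lnot (p1 \to p2), \lnot p1):
                        \lnot (p1 \to p2): α-rule — add p1, \lnot p2.
                        × closes — contains both p1 and \lnot p1.
                  branch 2.2.2.1.2 (add \lnot (p1 \to p2), \lnot \lnot p1):
                    × closes — contains both p1 and \lnot p1.
              branch 2.2.2.2 (add p1):
                × closes — contains both p1 and \lnot p1.
All 21 branches close.
Every branch closed; the formula is unsatisfiable.

Unsatisfiable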